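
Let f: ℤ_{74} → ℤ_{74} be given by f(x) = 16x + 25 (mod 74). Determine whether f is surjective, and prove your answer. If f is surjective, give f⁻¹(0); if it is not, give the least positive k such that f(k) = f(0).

37

Since gcd(16, 74) = 2, we have 16x ≡ 0 (mod 2) for all x, so f(x) ≡ 1 (mod 2).
But 0 ≢ 1 (mod 2), so 0 ∈ ℤ_{74} has no preimage. Thus f is not surjective.
Since f is not surjective, we find the least positive k with f(k) = f(0): this means 16k ≡ 0 (mod 74), i.e. 74 ∣ 16k. Since gcd(16, 74) = 2, dividing through by 2 this holds exactly when 37 ∣ 8k, and as gcd(8, 37) = 1, exactly when 37 ∣ k.
The smallest positive such k is 37.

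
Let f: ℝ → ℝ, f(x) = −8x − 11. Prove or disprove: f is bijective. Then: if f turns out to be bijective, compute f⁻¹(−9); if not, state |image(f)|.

-1/4

Suppose f(s) = f(t). Then −8s − 11 = −8t − 11, thus −8s = −8t, therefore s = t.
For any y ∈ ℝ, x = (y + 11)/(−8) satisfies f(x) = y.
Thus f is bijective.
Since f is bijective, we compute f⁻¹(−9) = (−9 + 11)/(−8) = −1/4.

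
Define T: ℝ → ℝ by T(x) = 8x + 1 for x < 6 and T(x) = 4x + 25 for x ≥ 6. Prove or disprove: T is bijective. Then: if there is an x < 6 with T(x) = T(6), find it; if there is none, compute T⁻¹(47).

23/4

Both pieces are strictly increasing (slopes 8 and 4), so each is injective on its own interval.
The left piece maps (−∞, 6) onto (−∞, 49); the right piece maps [6, ∞) onto [49, ∞).
Since 49 = 49, the images partition ℝ: T is injective and surjective, hence bijective.
Because the two images are disjoint, no x < 6 has T(x) = T(6), so we compute T⁻¹(47): 47 lies in (−∞, 49), so solve 8x + 1 = 47: x = (47 − 1)/8 = 23/4.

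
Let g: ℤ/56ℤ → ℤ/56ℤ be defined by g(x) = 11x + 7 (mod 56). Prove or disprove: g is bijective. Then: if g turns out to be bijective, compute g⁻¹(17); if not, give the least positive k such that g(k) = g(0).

Recall: injectivity means: for all u, v in the domain, g(u) = g(v) implies u = v.
If g(u) = g(v), then 11u ≡ 11v (mod 56). Because gcd(11, 56) = 1, we may cancel 11 to get u ≡ v (mod 56).
We now compute 11⁻¹ mod 56 explicitly. Euclid's algorithm: 56 = 5·11 + 1; back-substituting gives 1 = 51·11 − 10·56, so 11⁻¹ ≡ 51 (mod 56).
Then y ↦ 51(y − 7) is a two-sided inverse to g, so every y ∈ ℤ/56ℤ has a preimage.
Therefore g is bijective.
Since g is bijective, we compute g⁻¹(17): solve 11x + 7 ≡ 17 (mod 56), i.e. 11x ≡ 10 (mod 56).
Multiplying by 11⁻¹ = 51 gives x ≡ 51·10 = 510 = 9·56 + 6 ≡ 6 (mod 56).
Check: g(6) = 11·6 + 7 = 73 = 1·56 + 17 ≡ 17 (mod 56).

6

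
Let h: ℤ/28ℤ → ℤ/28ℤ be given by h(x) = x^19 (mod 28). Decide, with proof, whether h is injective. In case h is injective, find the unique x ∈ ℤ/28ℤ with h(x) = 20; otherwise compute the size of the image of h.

21

h(0) = 0^19 = 0.
h(14): Repeated squaring mod 28: 14^1 ≡ 14, 14^2 ≡ 14² = 196 ≡ 0, 14^4 ≡ 0² = 0, 14^8 ≡ 0² = 0, 14^16 ≡ 0² = 0. Since 19 = 16 + 2 + 1, 14^19 ≡ 0·0·14: 0·0 = 0, then 0·14 = 0. So 14^19 ≡ 0 (mod 28).
So h(0) = h(14) = 0 while 0 ≠ 14, therefore h is not injective.
Since h is not injective, we determine |image(h)|. Computing x^19 mod 28 for each x (by repeated squaring, reducing mod 28 at every step), the values h(0), h(1), …, h(27) are: 0, 1, 16, 3, 4, 5, 20, 7, 8, 9, 24, 11, 12, 13, 0, 15, 16, 17, 4, 19, 20, 21, 8, 23, 24, 25, 12, 27.
The distinct values are {0, 1, 3, 4, 5, 7, 8, 9, 11, 12, 13, 15, 16, 17, 19, 20, 21, 23, 24, 25, 27}; there are 21 of them.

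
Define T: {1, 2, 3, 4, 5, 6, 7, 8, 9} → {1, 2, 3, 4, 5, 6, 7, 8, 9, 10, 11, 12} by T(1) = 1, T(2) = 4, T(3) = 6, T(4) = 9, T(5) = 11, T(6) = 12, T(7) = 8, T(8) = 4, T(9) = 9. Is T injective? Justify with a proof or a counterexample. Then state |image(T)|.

7

T(2) = 4 = T(8) with 2 ≠ 8, so T is not injective.
The image of T is {1, 4, 6, 8, 9, 11, 12}, which has 7 elements.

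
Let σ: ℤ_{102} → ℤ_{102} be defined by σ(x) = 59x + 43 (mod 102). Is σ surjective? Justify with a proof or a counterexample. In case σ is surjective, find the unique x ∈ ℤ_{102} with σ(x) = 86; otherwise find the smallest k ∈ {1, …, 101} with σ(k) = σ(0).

Since gcd(59, 102) = 1, 59 is invertible modulo 102. Euclid's algorithm: 102 = 1·59 + 43, 59 = 1·43 + 16, 43 = 2·16 + 11, 16 = 1·11 + 5, 11 = 2·5 + 1; back-substituting gives 1 = 83·59 − 48·102, so 59⁻¹ ≡ 83 (mod 102).
For any y ∈ ℤ_{102}, x = 83(y − 43) mod 102 satisfies σ(x) = 59·83(y − 43) + 43 ≡ y (since 59·83 ≡ 1 mod 102). So every y has a preimage.
So σ is surjective.
Since σ is surjective, we find σ⁻¹(86): we need 59x ≡ 86 − 43 ≡ 43 (mod 102). Using 59⁻¹ = 83: x ≡ 83·43 = 3569 = 34·102 + 101, so x = 101.
Check: σ(101) = 59·101 + 43 = 6002 = 58·102 + 86 ≡ 86 (mod 102).

101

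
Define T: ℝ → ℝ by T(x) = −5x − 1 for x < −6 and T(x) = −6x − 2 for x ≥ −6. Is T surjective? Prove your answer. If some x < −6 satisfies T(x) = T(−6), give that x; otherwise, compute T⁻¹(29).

Both pieces are strictly decreasing (slopes −5 and −6), so each is injective on its own interval.
The left piece maps (−∞, −6) onto (29, ∞); the right piece maps [−6, ∞) onto (−∞, 34].
The union (29, ∞) ∪ (−∞, 34] covers ℝ, so T is surjective.
For the follow-up: the images overlap, so an x < −6 with T(x) = T(−6) exists. T(−6) = 34; solving −5x − 1 = 34 for x < −6 gives x = (34 + 1)/(−5) = −7.

-7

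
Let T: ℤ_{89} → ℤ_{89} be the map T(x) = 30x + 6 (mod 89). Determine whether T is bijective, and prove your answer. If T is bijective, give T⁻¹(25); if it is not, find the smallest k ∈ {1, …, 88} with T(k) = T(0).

Recall: injectivity means: for all x_1, x_2 in the domain, T(x_1) = T(x_2) implies x_1 = x_2.
If T(x_1) = T(x_2), then 30x_1 ≡ 30x_2 (mod 89). Because gcd(30, 89) = 1, we may cancel 30 to get x_1 ≡ x_2 (mod 89).
We now compute 30⁻¹ mod 89 explicitly. Euclid's algorithm: 89 = 2·30 + 29, 30 = 1·29 + 1; back-substituting gives 1 = 3·30 − 1·89, so 30⁻¹ ≡ 3 (mod 89).
For any y ∈ ℤ_{89}, x = 3(y − 6) mod 89 satisfies T(x) = 30·3(y − 6) + 6 ≡ y (since 30·3 ≡ 1 mod 89). So every y has a preimage.
Thus T is bijective.
Since T is bijective, we find T⁻¹(25): we need 30x ≡ 25 − 6 ≡ 19 (mod 89). Using 30⁻¹ = 3: x ≡ 3·19 = 57, so x = 57.
Check: T(57) = 30·57 + 6 = 1716 = 19·89 + 25 ≡ 25 (mod 89).

57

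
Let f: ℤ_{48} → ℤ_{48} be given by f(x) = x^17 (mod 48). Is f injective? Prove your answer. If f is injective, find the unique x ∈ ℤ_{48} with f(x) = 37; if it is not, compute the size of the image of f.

f(0) = 0^17 = 0.
f(6): Repeated squaring mod 48: 6^1 ≡ 6, 6^2 ≡ 6² = 36, 6^4 ≡ 36² = 1296 ≡ 0, 6^8 ≡ 0² = 0, 6^16 ≡ 0² = 0. Since 17 = 16 + 1, 6^17 ≡ 0·6: 0·6 = 0. So 6^17 ≡ 0 (mod 48).
So f(0) = f(6) = 0 while 0 ≠ 6, hence f is not injective.
Since f is not injective, we determine |image(f)|. Computing x^17 mod 48 for each x (by repeated squaring, reducing mod 48 at every step), the values f(0), f(1), …, f(47) are: 0, 1, 32, 3, 16, 5, 0, 7, 32, 9, 16, 11, 0, 13, 32, 15, 16, 17, 0, 19, 32, 21, 16, 23, 0, 25, 32, 27, 16, 29, 0, 31, 32, 33, 16, 35, 0, 37, 32, 39, 16, 41, 0, 43, 32, 45, 16, 47.
The distinct values are {0, 1, 3, 5, 7, 9, 11, 13, 15, 16, 17, 19, 21, 23, 25, 27, 29, 31, 32, 33, 35, 37, 39, 41, 43, 45, 47}; there are 27 of them.

27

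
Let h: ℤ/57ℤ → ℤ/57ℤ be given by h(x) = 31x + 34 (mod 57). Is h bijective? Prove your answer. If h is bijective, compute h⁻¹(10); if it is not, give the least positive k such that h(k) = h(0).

36

Recall: injectivity means: for all a, b in the domain, h(a) = h(b) implies a = b.
Suppose h(a) = h(b) in ℤ/57ℤ. Then 31a + 34 ≡ 31b + 34 (mod 57), therefore 31(a − b) ≡ 0 (mod 57).
Since gcd(31, 57) = 1, 31 is invertible modulo 57, hence a − b ≡ 0 (mod 57), i.e. a = b.
We now compute 31⁻¹ mod 57 explicitly. Euclid's algorithm: 57 = 1·31 + 26, 31 = 1·26 + 5, 26 = 5·5 + 1; back-substituting gives 1 = 46·31 − 25·57, so 31⁻¹ ≡ 46 (mod 57).
For any y ∈ ℤ/57ℤ, x = 46(y − 34) mod 57 satisfies h(x) = 31·46(y − 34) + 34 ≡ y (since 31·46 ≡ 1 mod 57). So every y has a preimage.
Hence h is bijective.
Since h is bijective, we find h⁻¹(10): we need 31x ≡ 10 − 34 ≡ 33 (mod 57). Using 31⁻¹ = 46: x ≡ 46·33 = 1518 = 26·57 + 36, so x = 36.
Check: h(36) = 31·36 + 34 = 1150 = 20·57 + 10 ≡ 10 (mod 57).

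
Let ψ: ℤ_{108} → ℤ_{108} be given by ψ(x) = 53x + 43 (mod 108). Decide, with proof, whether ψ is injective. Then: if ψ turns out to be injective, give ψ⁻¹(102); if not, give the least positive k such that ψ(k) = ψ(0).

If ψ(s) = ψ(t), then 53s ≡ 53t (mod 108). Because gcd(53, 108) = 1, we may cancel 53 to get s ≡ t (mod 108).
So ψ is injective.
We now compute 53⁻¹ mod 108 explicitly. Euclid's algorithm: 108 = 2·53 + 2, 53 = 26·2 + 1; back-substituting gives 1 = 53·53 − 26·108, so 53⁻¹ ≡ 53 (mod 108).
Since ψ is injective, we find ψ⁻¹(102): we need 53x ≡ 102 − 43 ≡ 59 (mod 108). Using 53⁻¹ = 53: x ≡ 53·59 = 3127 = 28·108 + 103, so x = 103.
Check: ψ(103) = 53·103 + 43 = 5502 = 50·108 + 102 ≡ 102 (mod 108).

103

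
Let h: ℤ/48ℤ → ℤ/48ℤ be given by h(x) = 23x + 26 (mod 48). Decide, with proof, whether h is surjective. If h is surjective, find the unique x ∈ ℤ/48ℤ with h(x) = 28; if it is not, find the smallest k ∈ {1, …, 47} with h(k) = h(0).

Recall: h is surjective if every y in the codomain equals h(x) for some x in the domain.
Since gcd(23, 48) = 1, 23 is invertible modulo 48. Euclid's algorithm: 48 = 2·23 + 2, 23 = 11·2 + 1; back-substituting gives 1 = 23·23 − 11·48, so 23⁻¹ ≡ 23 (mod 48).
For any y ∈ ℤ/48ℤ, x = 23(y − 26) mod 48 satisfies h(x) = 23·23(y − 26) + 26 ≡ y (since 23·23 ≡ 1 mod 48). So every y has a preimage.
Hence h is surjective.
Since h is surjective, we find h⁻¹(28): we need 23x ≡ 28 − 26 ≡ 2 (mod 48). Using 23⁻¹ = 23: x ≡ 23·2 = 46, so x = 46.
Check: h(46) = 23·46 + 26 = 1084 = 22·48 + 28 ≡ 28 (mod 48).

46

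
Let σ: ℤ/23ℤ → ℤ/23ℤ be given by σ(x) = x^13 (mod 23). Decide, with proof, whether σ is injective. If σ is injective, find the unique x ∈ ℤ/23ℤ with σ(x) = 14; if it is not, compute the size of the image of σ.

Since 23 is prime, the nonzero elements of ℤ/23ℤ form a cyclic group of order 22.
As gcd(13, 22) = 1, raising to the 13th power is a bijection on this group: if a^13 ≡ b^13 then (ab^{−1})^13 = 1, and the only element of order dividing gcd(13, 22) = 1 is 1, so a = b.
With σ(0) = 0 this makes σ injective on all of ℤ/23ℤ, hence bijective (finite equal-size domain and codomain). In particular σ is injective.
Since σ is injective, we find the preimage of 14. The inverse of x ↦ x^13 on (ℤ/23ℤ)^× is x ↦ x^17, because 13·17 = 221 = 10·22 + 1 ≡ 1 (mod 22) and x^{22} = 1 for x ≠ 0 (Fermat). So σ⁻¹(14) = 14^17 mod 23.
Repeated squaring mod 23: 14^1 ≡ 14, 14^2 ≡ 14² = 196 ≡ 12, 14^4 ≡ 12² = 144 ≡ 6, 14^8 ≡ 6² = 36 ≡ 13, 14^16 ≡ 13² = 169 ≡ 8. Since 17 = 16 + 1, 14^17 ≡ 8·14: 8·14 = 112 ≡ 20. So 14^17 ≡ 20 (mod 23).
Hence σ⁻¹(14) = 20.

20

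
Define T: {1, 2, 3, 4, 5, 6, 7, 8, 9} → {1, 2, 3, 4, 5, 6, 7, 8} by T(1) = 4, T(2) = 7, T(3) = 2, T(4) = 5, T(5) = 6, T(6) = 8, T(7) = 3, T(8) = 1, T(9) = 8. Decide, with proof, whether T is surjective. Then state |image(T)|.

8

Every element of the codomain has a preimage: 1 = T(8), 2 = T(3), 3 = T(7), 4 = T(1), 5 = T(4), 6 = T(5), 7 = T(2), 8 = T(6).
So T is surjective.
The image of T is {1, 2, 3, 4, 5, 6, 7, 8}, which has 8 elements.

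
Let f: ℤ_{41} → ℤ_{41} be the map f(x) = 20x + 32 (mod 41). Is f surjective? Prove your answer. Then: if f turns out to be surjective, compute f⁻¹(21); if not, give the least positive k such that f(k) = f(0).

22

Recall: surjectivity means every element of the codomain has a preimage under f.
Since gcd(20, 41) = 1, 20 is invertible modulo 41. Euclid's algorithm: 41 = 2·20 + 1; back-substituting gives 1 = 39·20 − 19·41, so 20⁻¹ ≡ 39 (mod 41).
For any y ∈ ℤ_{41}, x = 39(y − 32) mod 41 satisfies f(x) = 20·39(y − 32) + 32 ≡ y (since 20·39 ≡ 1 mod 41). So every y has a preimage.
Therefore f is surjective.
Since f is surjective, we find f⁻¹(21): we need 20x ≡ 21 − 32 ≡ 30 (mod 41). Using 20⁻¹ = 39: x ≡ 39·30 = 1170 = 28·41 + 22, so x = 22.
Check: f(22) = 20·22 + 32 = 472 = 11·41 + 21 ≡ 21 (mod 41).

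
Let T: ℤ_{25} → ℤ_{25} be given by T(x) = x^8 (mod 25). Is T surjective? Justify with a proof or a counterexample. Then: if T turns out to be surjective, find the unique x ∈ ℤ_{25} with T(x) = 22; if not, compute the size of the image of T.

T(3): Repeated squaring mod 25: 3^1 ≡ 3, 3^2 ≡ 3² = 9, 3^4 ≡ 9² = 81 ≡ 6, 3^8 ≡ 6² = 36 ≡ 11. So 3^8 ≡ 11 (mod 25).
T(4): Repeated squaring mod 25: 4^1 ≡ 4, 4^2 ≡ 4² = 16, 4^4 ≡ 16² = 256 ≡ 6, 4^8 ≡ 6² = 36 ≡ 11. So 4^8 ≡ 11 (mod 25).
So T(3) = T(4) = 11 while 3 ≠ 4, thus T is not injective.
A non-injective map from the 25-element set ℤ_{25} to itself takes at most 24 distinct values, so it cannot be surjective. Therefore T is not surjective.
Since T is not surjective, we determine |image(T)|. Computing x^8 mod 25 for each x (by repeated squaring, reducing mod 25 at every step), the values T(0), T(1), …, T(24) are: 0, 1, 6, 11, 11, 0, 16, 1, 16, 21, 0, 6, 21, 21, 6, 0, 21, 16, 1, 16, 0, 11, 11, 6, 1.
The distinct values are {0, 1, 6, 11, 16, 21}; there are 6 of them.

6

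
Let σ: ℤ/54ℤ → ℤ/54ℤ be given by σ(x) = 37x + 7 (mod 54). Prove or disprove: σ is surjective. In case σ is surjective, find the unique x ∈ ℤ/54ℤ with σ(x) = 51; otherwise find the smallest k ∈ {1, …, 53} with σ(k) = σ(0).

26

Since gcd(37, 54) = 1, 37 is invertible modulo 54. Euclid's algorithm: 54 = 1·37 + 17, 37 = 2·17 + 3, 17 = 5·3 + 2, 3 = 1·2 + 1; back-substituting gives 1 = 19·37 − 13·54, so 37⁻¹ ≡ 19 (mod 54).
Then y ↦ 19(y − 7) is a two-sided inverse to σ, so every y ∈ ℤ/54ℤ has a preimage.
So σ is surjective.
Since σ is surjective, we find σ⁻¹(51): we need 37x ≡ 51 − 7 ≡ 44 (mod 54). Using 37⁻¹ = 19: x ≡ 19·44 = 836 = 15·54 + 26, so x = 26.
Check: σ(26) = 37·26 + 7 = 969 = 17·54 + 51 ≡ 51 (mod 54).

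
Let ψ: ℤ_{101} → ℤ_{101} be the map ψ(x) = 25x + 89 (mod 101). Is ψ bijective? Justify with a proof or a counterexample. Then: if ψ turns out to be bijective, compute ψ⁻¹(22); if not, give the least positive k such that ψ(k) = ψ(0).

Suppose ψ(x_1) = ψ(x_2) in ℤ_{101}. Then 25x_1 + 89 ≡ 25x_2 + 89 (mod 101), so 25(x_1 − x_2) ≡ 0 (mod 101).
Since gcd(25, 101) = 1, 25 is invertible modulo 101, therefore x_1 − x_2 ≡ 0 (mod 101), i.e. x_1 = x_2.
We now compute 25⁻¹ mod 101 explicitly. Euclid's algorithm: 101 = 4·25 + 1; back-substituting gives 1 = 97·25 − 24·101, so 25⁻¹ ≡ 97 (mod 101).
For any y ∈ ℤ_{101}, x = 97(y − 89) mod 101 satisfies ψ(x) = 25·97(y − 89) + 89 ≡ y (since 25·97 ≡ 1 mod 101). So every y has a preimage.
Hence ψ is bijective.
Since ψ is bijective, we compute ψ⁻¹(22): solve 25x + 89 ≡ 22 (mod 101), i.e. 25x ≡ 34 (mod 101).
Multiplying by 25⁻¹ = 97 gives x ≡ 97·34 = 3298 = 32·101 + 66 ≡ 66 (mod 101).
Check: ψ(66) = 25·66 + 89 = 1739 = 17·101 + 22 ≡ 22 (mod 101).

66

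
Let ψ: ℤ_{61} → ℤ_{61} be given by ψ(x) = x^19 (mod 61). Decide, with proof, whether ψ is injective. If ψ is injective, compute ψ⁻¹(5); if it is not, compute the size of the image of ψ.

Since 61 is prime, the nonzero elements of ℤ_{61} form a cyclic group of order 60.
As gcd(19, 60) = 1, raising to the 19th power is a bijection on this group: if x_1^19 ≡ x_2^19 then (x_1x_2^{−1})^19 = 1, and the only element of order dividing gcd(19, 60) = 1 is 1, so x_1 = x_2.
With ψ(0) = 0 this makes ψ injective on all of ℤ_{61}, hence bijective (finite equal-size domain and codomain). In particular ψ is injective.
Since ψ is injective, we find the preimage of 5. The inverse of x ↦ x^19 on (ℤ_{61})^× is x ↦ x^19, because 19·19 = 361 = 6·60 + 1 ≡ 1 (mod 60) and x^{60} = 1 for x ≠ 0 (Fermat). So ψ⁻¹(5) = 5^19 mod 61.
Repeated squaring mod 61: 5^1 ≡ 5, 5^2 ≡ 5² = 25, 5^4 ≡ 25² = 625 ≡ 15, 5^8 ≡ 15² = 225 ≡ 42, 5^16 ≡ 42² = 1764 ≡ 56. Since 19 = 16 + 2 + 1, 5^19 ≡ 56·25·5: 56·25 = 1400 ≡ 58, then 58·5 = 290 ≡ 46. So 5^19 ≡ 46 (mod 61).
Hence ψ⁻¹(5) = 46.

46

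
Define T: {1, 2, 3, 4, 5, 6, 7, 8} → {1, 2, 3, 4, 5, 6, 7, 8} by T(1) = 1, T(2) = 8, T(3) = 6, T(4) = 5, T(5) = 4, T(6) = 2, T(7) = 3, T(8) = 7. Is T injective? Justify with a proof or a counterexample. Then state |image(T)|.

8

The values T(1), …, T(8) are 1, 8, 6, 5, 4, 2, 3, 7 — all distinct.
So T(x_1) = T(x_2) only when x_1 = x_2, and T is injective.
The image of T is {1, 2, 3, 4, 5, 6, 7, 8}, which has 8 elements.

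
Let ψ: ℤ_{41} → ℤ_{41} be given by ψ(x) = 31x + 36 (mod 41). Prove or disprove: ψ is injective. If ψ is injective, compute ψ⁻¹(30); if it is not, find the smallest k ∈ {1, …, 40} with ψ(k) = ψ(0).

If ψ(s) = ψ(t), then 31s ≡ 31t (mod 41). Because gcd(31, 41) = 1, we may cancel 31 to get s ≡ t (mod 41).
Thus ψ is injective.
We now compute 31⁻¹ mod 41 explicitly. Euclid's algorithm: 41 = 1·31 + 10, 31 = 3·10 + 1; back-substituting gives 1 = 4·31 − 3·41, so 31⁻¹ ≡ 4 (mod 41).
Since ψ is injective, we compute ψ⁻¹(30): solve 31x + 36 ≡ 30 (mod 41), i.e. 31x ≡ 35 (mod 41).
Multiplying by 31⁻¹ = 4 gives x ≡ 4·35 = 140 = 3·41 + 17 ≡ 17 (mod 41).
Check: ψ(17) = 31·17 + 36 = 563 = 13·41 + 30 ≡ 30 (mod 41).

17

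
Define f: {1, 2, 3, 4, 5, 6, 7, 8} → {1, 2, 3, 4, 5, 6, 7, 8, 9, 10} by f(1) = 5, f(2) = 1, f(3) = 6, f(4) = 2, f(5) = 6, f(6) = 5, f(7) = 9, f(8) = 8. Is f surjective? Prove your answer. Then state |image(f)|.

6

No element maps to 3, so f is not surjective.
The image of f is {1, 2, 5, 6, 8, 9}, which has 6 elements.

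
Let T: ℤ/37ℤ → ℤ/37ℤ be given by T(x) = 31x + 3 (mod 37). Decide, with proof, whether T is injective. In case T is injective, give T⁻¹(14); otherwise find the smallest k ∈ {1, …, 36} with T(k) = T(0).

Recall that T is injective if T(x_1) = T(x_2) implies x_1 = x_2.
If T(x_1) = T(x_2), then 31x_1 ≡ 31x_2 (mod 37). Because gcd(31, 37) = 1, we may cancel 31 to get x_1 ≡ x_2 (mod 37).
Hence T is injective.
We now compute 31⁻¹ mod 37 explicitly. Euclid's algorithm: 37 = 1·31 + 6, 31 = 5·6 + 1; back-substituting gives 1 = 6·31 − 5·37, so 31⁻¹ ≡ 6 (mod 37).
Since T is injective, we find T⁻¹(14): we need 31x ≡ 14 − 3 ≡ 11 (mod 37). Using 31⁻¹ = 6: x ≡ 6·11 = 66 = 1·37 + 29, so x = 29.
Check: T(29) = 31·29 + 3 = 902 = 24·37 + 14 ≡ 14 (mod 37).

29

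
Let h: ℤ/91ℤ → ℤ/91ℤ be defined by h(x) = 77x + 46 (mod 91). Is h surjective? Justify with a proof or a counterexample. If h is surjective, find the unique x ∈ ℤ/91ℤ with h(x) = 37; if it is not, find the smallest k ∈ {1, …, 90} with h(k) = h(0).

Since gcd(77, 91) = 7, we have 77x ≡ 0 (mod 7) for all x, so h(x) ≡ 4 (mod 7).
But 0 ≢ 4 (mod 7), so 0 ∈ ℤ/91ℤ has no preimage. Thus h is not surjective.
Since h is not surjective, we find the least positive k with h(k) = h(0): this means 77k ≡ 0 (mod 91), i.e. 91 ∣ 77k. Since gcd(77, 91) = 7, dividing through by 7 this holds exactly when 13 ∣ 11k, and as gcd(11, 13) = 1, exactly when 13 ∣ k.
The smallest positive such k is 13.

13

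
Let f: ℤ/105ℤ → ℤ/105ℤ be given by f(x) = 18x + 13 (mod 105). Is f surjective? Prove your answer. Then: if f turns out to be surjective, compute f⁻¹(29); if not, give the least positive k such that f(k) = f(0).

Recall that surjectivity means every element of the codomain has a preimage under f.
Since gcd(18, 105) = 3, we have 18x ≡ 0 (mod 3) for all x, so f(x) ≡ 1 (mod 3).
But 0 ≢ 1 (mod 3), so 0 ∈ ℤ/105ℤ has no preimage. Thus f is not surjective.
Since f is not surjective, we find the least positive k with f(k) = f(0): this means 18k ≡ 0 (mod 105), i.e. 105 ∣ 18k. Since gcd(18, 105) = 3, dividing through by 3 this holds exactly when 35 ∣ 6k, and as gcd(6, 35) = 1, exactly when 35 ∣ k.
The smallest positive such k is 35.

35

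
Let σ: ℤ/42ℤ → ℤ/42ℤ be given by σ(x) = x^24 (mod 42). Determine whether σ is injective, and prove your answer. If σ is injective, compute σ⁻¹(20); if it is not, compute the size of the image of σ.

8

σ(2): Repeated squaring mod 42: 2^1 ≡ 2, 2^2 ≡ 2² = 4, 2^4 ≡ 4² = 16, 2^8 ≡ 16² = 256 ≡ 4, 2^16 ≡ 4² = 16. Since 24 = 16 + 8, 2^24 ≡ 16·4: 16·4 = 64 ≡ 22. So 2^24 ≡ 22 (mod 42).
σ(4): Repeated squaring mod 42: 4^1 ≡ 4, 4^2 ≡ 4² = 16, 4^4 ≡ 16² = 256 ≡ 4, 4^8 ≡ 4² = 16, 4^16 ≡ 16² = 256 ≡ 4. Since 24 = 16 + 8, 4^24 ≡ 4·16: 4·16 = 64 ≡ 22. So 4^24 ≡ 22 (mod 42).
So σ(2) = σ(4) = 22 while 2 ≠ 4, hence σ is not injective.
Since σ is not injective, we determine |image(σ)|. Computing x^24 mod 42 for each x (by repeated squaring, reducing mod 42 at every step), the values σ(0), σ(1), …, σ(41) are: 0, 1, 22, 15, 22, 1, 36, 7, 22, 15, 22, 1, 36, 1, 28, 15, 22, 1, 36, 1, 22, 21, 22, 1, 36, 1, 22, 15, 28, 1, 36, 1, 22, 15, 22, 7, 36, 1, 22, 15, 22, 1.
The distinct values are {0, 1, 7, 15, 21, 22, 28, 36}; there are 8 of them.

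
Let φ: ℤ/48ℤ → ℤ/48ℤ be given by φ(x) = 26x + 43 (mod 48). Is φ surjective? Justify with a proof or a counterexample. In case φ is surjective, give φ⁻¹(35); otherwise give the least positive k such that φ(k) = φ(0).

24

Recall that φ is surjective if every y in the codomain equals φ(x) for some x in the domain.
Since gcd(26, 48) = 2, we have 26x ≡ 0 (mod 2) for all x, so φ(x) ≡ 1 (mod 2).
But 0 ≢ 1 (mod 2), so 0 ∈ ℤ/48ℤ has no preimage. Therefore φ is not surjective.
Since φ is not surjective, we find the least positive k with φ(k) = φ(0): this means 26k ≡ 0 (mod 48), i.e. 48 ∣ 26k. Since gcd(26, 48) = 2, dividing through by 2 this holds exactly when 24 ∣ 13k, and as gcd(13, 24) = 1, exactly when 24 ∣ k.
The smallest positive such k is 24.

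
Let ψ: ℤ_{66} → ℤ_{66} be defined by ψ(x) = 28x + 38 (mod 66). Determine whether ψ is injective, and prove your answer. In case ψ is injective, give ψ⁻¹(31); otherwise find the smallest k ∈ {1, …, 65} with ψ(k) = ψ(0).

33

We have gcd(28, 66) = 2 > 1. Taking a = 0 and b = 33: ψ(0) = 38 and ψ(33) = 28·33 + 38 = 962 ≡ 38 (mod 66).
So ψ(0) = ψ(33) while 0 ≠ 33, therefore ψ is not injective.
Since ψ is not injective, we find the least positive k with ψ(k) = ψ(0): this means 28k ≡ 0 (mod 66), i.e. 66 ∣ 28k. Since gcd(28, 66) = 2, dividing through by 2 this holds exactly when 33 ∣ 14k, and as gcd(14, 33) = 1, exactly when 33 ∣ k.
The smallest positive such k is 33.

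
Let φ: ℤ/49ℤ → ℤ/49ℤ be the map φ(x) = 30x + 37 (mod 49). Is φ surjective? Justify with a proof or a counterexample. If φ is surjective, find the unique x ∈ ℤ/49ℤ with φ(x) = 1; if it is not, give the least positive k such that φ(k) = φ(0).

38

Since gcd(30, 49) = 1, 30 is invertible modulo 49. Euclid's algorithm: 49 = 1·30 + 19, 30 = 1·19 + 11, 19 = 1·11 + 8, 11 = 1·8 + 3, 8 = 2·3 + 2, 3 = 1·2 + 1; back-substituting gives 1 = 18·30 − 11·49, so 30⁻¹ ≡ 18 (mod 49).
Then y ↦ 18(y − 37) is a two-sided inverse to φ, so every y ∈ ℤ/49ℤ has a preimage.
So φ is surjective.
Since φ is surjective, we find φ⁻¹(1): we need 30x ≡ 1 − 37 ≡ 13 (mod 49). Using 30⁻¹ = 18: x ≡ 18·13 = 234 = 4·49 + 38, so x = 38.
Check: φ(38) = 30·38 + 37 = 1177 = 24·49 + 1 ≡ 1 (mod 49).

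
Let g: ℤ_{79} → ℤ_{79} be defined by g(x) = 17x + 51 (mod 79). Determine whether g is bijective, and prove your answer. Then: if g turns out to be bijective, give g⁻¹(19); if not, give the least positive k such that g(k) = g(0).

Recall that injectivity means: for all u, v in the domain, g(u) = g(v) implies u = v.
If g(u) = g(v), then 17u ≡ 17v (mod 79). Because gcd(17, 79) = 1, we may cancel 17 to get u ≡ v (mod 79).
We now compute 17⁻¹ mod 79 explicitly. Euclid's algorithm: 79 = 4·17 + 11, 17 = 1·11 + 6, 11 = 1·6 + 5, 6 = 1·5 + 1; back-substituting gives 1 = 14·17 − 3·79, so 17⁻¹ ≡ 14 (mod 79).
For any y ∈ ℤ_{79}, x = 14(y − 51) mod 79 satisfies g(x) = 17·14(y − 51) + 51 ≡ y (since 17·14 ≡ 1 mod 79). So every y has a preimage.
Thus g is bijective.
Since g is bijective, we compute g⁻¹(19): solve 17x + 51 ≡ 19 (mod 79), i.e. 17x ≡ 47 (mod 79).
Multiplying by 17⁻¹ = 14 gives x ≡ 14·47 = 658 = 8·79 + 26 ≡ 26 (mod 79).
Check: g(26) = 17·26 + 51 = 493 = 6·79 + 19 ≡ 19 (mod 79).

26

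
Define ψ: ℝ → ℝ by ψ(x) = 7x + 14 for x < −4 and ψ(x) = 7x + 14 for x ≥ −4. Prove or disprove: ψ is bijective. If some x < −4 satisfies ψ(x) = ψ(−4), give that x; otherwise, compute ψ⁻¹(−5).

Both pieces are strictly increasing (slopes 7 and 7), so each is injective on its own interval.
The left piece maps (−∞, −4) onto (−∞, −14); the right piece maps [−4, ∞) onto [−14, ∞).
Since −14 = −14, the images partition ℝ: ψ is injective and surjective, hence bijective.
Because the two images are disjoint, no x < −4 has ψ(x) = ψ(−4), so we compute ψ⁻¹(−5): −5 lies in [−14, ∞), so solve 7x + 14 = −5: x = (−5 − 14)/7 = −19/7.

-19/7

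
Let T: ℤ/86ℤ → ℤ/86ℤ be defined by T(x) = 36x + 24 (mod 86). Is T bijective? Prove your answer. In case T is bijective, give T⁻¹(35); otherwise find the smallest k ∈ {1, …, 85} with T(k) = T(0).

43

We have gcd(36, 86) = 2 > 1. Taking s = 0 and t = 43: T(0) = 24 and T(43) = 36·43 + 24 = 1572 ≡ 24 (mod 86).
So T(0) = T(43) while 0 ≠ 43, hence T is not injective, hence not bijective.
Since T is not bijective, we find the least positive k with T(k) = T(0): this means 36k ≡ 0 (mod 86), i.e. 86 ∣ 36k. Since gcd(36, 86) = 2, dividing through by 2 this holds exactly when 43 ∣ 18k, and as gcd(18, 43) = 1, exactly when 43 ∣ k.
The smallest positive such k is 43.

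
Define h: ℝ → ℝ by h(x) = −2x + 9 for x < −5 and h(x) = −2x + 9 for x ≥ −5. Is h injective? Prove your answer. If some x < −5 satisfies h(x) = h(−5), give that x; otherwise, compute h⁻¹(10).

-1/2

Both pieces are strictly decreasing (slopes −2 and −2), so each is injective on its own interval.
The left piece maps (−∞, −5) onto (19, ∞); the right piece maps [−5, ∞) onto (−∞, 19].
These images are disjoint, so no value is attained by both pieces. So h is injective.
Because the two images are disjoint, no x < −5 has h(x) = h(−5), so we compute h⁻¹(10): 10 lies in (−∞, 19], so solve −2x + 9 = 10: x = (10 − 9)/(−2) = −1/2.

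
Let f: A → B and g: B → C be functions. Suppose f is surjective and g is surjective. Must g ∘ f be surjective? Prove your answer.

surjective

Let c ∈ C. Since g is surjective, there is b ∈ B with g(b) = c. Since f is surjective, there is a ∈ A with f(a) = b.
Then (g ∘ f)(a) = g(b) = c. So g ∘ f is surjective.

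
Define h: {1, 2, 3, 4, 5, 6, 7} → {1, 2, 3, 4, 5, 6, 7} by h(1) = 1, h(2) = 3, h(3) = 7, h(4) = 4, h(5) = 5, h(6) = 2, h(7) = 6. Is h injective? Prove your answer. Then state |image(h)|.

7

The values h(1), …, h(7) are 1, 3, 7, 4, 5, 2, 6 — all distinct.
So h(a) = h(b) only when a = b, and h is injective.
The image of h is {1, 2, 3, 4, 5, 6, 7}, which has 7 elements.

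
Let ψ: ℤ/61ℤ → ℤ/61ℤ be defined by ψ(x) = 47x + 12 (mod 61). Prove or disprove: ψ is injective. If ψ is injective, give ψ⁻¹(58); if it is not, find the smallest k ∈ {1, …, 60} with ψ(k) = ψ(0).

49

If ψ(s) = ψ(t), then 47s ≡ 47t (mod 61). Because gcd(47, 61) = 1, we may cancel 47 to get s ≡ t (mod 61).
Hence ψ is injective.
We now compute 47⁻¹ mod 61 explicitly. Euclid's algorithm: 61 = 1·47 + 14, 47 = 3·14 + 5, 14 = 2·5 + 4, 5 = 1·4 + 1; back-substituting gives 1 = 13·47 − 10·61, so 47⁻¹ ≡ 13 (mod 61).
Since ψ is injective, we find ψ⁻¹(58): we need 47x ≡ 58 − 12 ≡ 46 (mod 61). Using 47⁻¹ = 13: x ≡ 13·46 = 598 = 9·61 + 49, so x = 49.
Check: ψ(49) = 47·49 + 12 = 2315 = 37·61 + 58 ≡ 58 (mod 61).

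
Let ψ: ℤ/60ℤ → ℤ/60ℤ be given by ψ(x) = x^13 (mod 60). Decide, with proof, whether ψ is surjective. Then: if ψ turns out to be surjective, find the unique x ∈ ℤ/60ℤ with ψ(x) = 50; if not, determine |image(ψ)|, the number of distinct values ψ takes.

45

ψ(0) = 0^13 = 0.
ψ(30): Repeated squaring mod 60: 30^1 ≡ 30, 30^2 ≡ 30² = 900 ≡ 0, 30^4 ≡ 0² = 0, 30^8 ≡ 0² = 0. Since 13 = 8 + 4 + 1, 30^13 ≡ 0·0·30: 0·0 = 0, then 0·30 = 0. So 30^13 ≡ 0 (mod 60).
So ψ(0) = ψ(30) = 0 while 0 ≠ 30, so ψ is not injective.
A non-injective map from the 60-element set ℤ/60ℤ to itself takes at most 59 distinct values, so it cannot be surjective. Hence ψ is not surjective.
Since ψ is not surjective, we determine |image(ψ)|. Computing x^13 mod 60 for each x (by repeated squaring, reducing mod 60 at every step), the values ψ(0), ψ(1), …, ψ(59) are: 0, 1, 32, 3, 4, 5, 36, 7, 8, 9, 40, 11, 12, 13, 44, 15, 16, 17, 48, 19, 20, 21, 52, 23, 24, 25, 56, 27, 28, 29, 0, 31, 32, 33, 4, 35, 36, 37, 8, 39, 40, 41, 12, 43, 44, 45, 16, 47, 48, 49, 20, 51, 52, 53, 24, 55, 56, 57, 28, 59.
The distinct values are {0, 1, 3, 4, 5, 7, 8, 9, 11, 12, 13, 15, 16, 17, 19, 20, 21, 23, 24, 25, 27, 28, 29, 31, 32, 33, 35, 36, 37, 39, 40, 41, 43, 44, 45, 47, 48, 49, 51, 52, 53, 55, 56, 57, 59}; there are 45 of them.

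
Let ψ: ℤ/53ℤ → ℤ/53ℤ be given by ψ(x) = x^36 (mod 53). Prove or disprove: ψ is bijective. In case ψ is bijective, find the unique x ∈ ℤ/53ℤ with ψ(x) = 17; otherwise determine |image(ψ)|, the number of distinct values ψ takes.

14

ψ(2): Repeated squaring mod 53: 2^1 ≡ 2, 2^2 ≡ 2² = 4, 2^4 ≡ 4² = 16, 2^8 ≡ 16² = 256 ≡ 44, 2^16 ≡ 44² = 1936 ≡ 28, 2^32 ≡ 28² = 784 ≡ 42. Since 36 = 32 + 4, 2^36 ≡ 42·16: 42·16 = 672 ≡ 36. So 2^36 ≡ 36 (mod 53).
ψ(7): Repeated squaring mod 53: 7^1 ≡ 7, 7^2 ≡ 7² = 49, 7^4 ≡ 49² = 2401 ≡ 16, 7^8 ≡ 16² = 256 ≡ 44, 7^16 ≡ 44² = 1936 ≡ 28, 7^32 ≡ 28² = 784 ≡ 42. Since 36 = 32 + 4, 7^36 ≡ 42·16: 42·16 = 672 ≡ 36. So 7^36 ≡ 36 (mod 53).
So ψ(2) = ψ(7) = 36 while 2 ≠ 7, thus ψ is not injective, hence not bijective.
Since ψ is not bijective, we determine |image(ψ)|. Computing x^36 mod 53 for each x (by repeated squaring, reducing mod 53 at every step), the values ψ(0), ψ(1), …, ψ(52) are: 0, 1, 36, 46, 24, 49, 13, 36, 16, 49, 15, 44, 44, 42, 24, 28, 46, 10, 15, 42, 10, 13, 47, 1, 47, 16, 28, 28, 16, 47, 1, 47, 13, 10, 42, 15, 10, 46, 28, 24, 42, 44, 44, 15, 49, 16, 36, 13, 49, 24, 46, 36, 1.
The distinct values are {0, 1, 10, 13, 15, 16, 24, 28, 36, 42, 44, 46, 47, 49}; there are 14 of them.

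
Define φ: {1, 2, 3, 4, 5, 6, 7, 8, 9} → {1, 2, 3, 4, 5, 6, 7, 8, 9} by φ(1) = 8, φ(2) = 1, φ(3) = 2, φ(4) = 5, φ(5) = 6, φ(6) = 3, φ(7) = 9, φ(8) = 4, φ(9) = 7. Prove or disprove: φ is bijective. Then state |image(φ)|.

9

The values 8, 1, 2, 5, 6, 3, 9, 4, 7 are a permutation of {1, 2, 3, 4, 5, 6, 7, 8, 9}: each element appears exactly once.
So φ is injective and surjective, hence bijective.
The image of φ is {1, 2, 3, 4, 5, 6, 7, 8, 9}, which has 9 elements.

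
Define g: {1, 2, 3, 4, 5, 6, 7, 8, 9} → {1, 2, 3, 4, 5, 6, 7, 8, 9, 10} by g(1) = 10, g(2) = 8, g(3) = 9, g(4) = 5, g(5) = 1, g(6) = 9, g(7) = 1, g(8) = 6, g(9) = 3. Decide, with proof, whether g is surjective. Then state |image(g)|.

7

No element maps to 2, so g is not surjective.
The image of g is {1, 3, 5, 6, 8, 9, 10}, which has 7 elements.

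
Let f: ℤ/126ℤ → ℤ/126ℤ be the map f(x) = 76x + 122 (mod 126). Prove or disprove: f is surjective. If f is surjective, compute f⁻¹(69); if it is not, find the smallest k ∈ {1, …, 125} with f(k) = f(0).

Recall: f is surjective if every y in the codomain equals f(x) for some x in the domain.
Since gcd(76, 126) = 2, we have 76x ≡ 0 (mod 2) for all x, so f(x) ≡ 0 (mod 2).
But 1 ≢ 0 (mod 2), so 1 ∈ ℤ/126ℤ has no preimage. Hence f is not surjective.
Since f is not surjective, we find the least positive k with f(k) = f(0): this means 76k ≡ 0 (mod 126), i.e. 126 ∣ 76k. Since gcd(76, 126) = 2, dividing through by 2 this holds exactly when 63 ∣ 38k, and as gcd(38, 63) = 1, exactly when 63 ∣ k.
The smallest positive such k is 63.

63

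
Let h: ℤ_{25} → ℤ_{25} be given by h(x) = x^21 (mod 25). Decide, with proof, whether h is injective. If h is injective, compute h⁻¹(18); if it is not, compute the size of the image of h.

21

h(0) = 0^21 = 0.
h(5): Repeated squaring mod 25: 5^1 ≡ 5, 5^2 ≡ 5² = 25 ≡ 0, 5^4 ≡ 0² = 0, 5^8 ≡ 0² = 0, 5^16 ≡ 0² = 0. Since 21 = 16 + 4 + 1, 5^21 ≡ 0·0·5: 0·0 = 0, then 0·5 = 0. So 5^21 ≡ 0 (mod 25).
So h(0) = h(5) = 0 while 0 ≠ 5, hence h is not injective.
Since h is not injective, we determine |image(h)|. Computing x^21 mod 25 for each x (by repeated squaring, reducing mod 25 at every step), the values h(0), h(1), …, h(24) are: 0, 1, 2, 3, 4, 0, 6, 7, 8, 9, 0, 11, 12, 13, 14, 0, 16, 17, 18, 19, 0, 21, 22, 23, 24.
The distinct values are {0, 1, 2, 3, 4, 6, 7, 8, 9, 11, 12, 13, 14, 16, 17, 18, 19, 21, 22, 23, 24}; there are 21 of them.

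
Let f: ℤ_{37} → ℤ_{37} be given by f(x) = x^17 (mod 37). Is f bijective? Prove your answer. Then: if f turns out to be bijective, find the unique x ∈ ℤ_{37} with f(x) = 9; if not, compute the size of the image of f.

33

Since 37 is prime, the nonzero elements of ℤ_{37} form a cyclic group of order 36.
As gcd(17, 36) = 1, raising to the 17th power is a bijection on this group: if x_1^17 ≡ x_2^17 then (x_1x_2^{−1})^17 = 1, and the only element of order dividing gcd(17, 36) = 1 is 1, so x_1 = x_2.
With f(0) = 0 this makes f injective on all of ℤ_{37}, hence bijective (finite equal-size domain and codomain). In particular f is bijective.
Since f is bijective, we find the preimage of 9. The inverse of x ↦ x^17 on (ℤ_{37})^× is x ↦ x^17, because 17·17 = 289 = 8·36 + 1 ≡ 1 (mod 36) and x^{36} = 1 for x ≠ 0 (Fermat). So f⁻¹(9) = 9^17 mod 37.
Repeated squaring mod 37: 9^1 ≡ 9, 9^2 ≡ 9² = 81 ≡ 7, 9^4 ≡ 7² = 49 ≡ 12, 9^8 ≡ 12² = 144 ≡ 33, 9^16 ≡ 33² = 1089 ≡ 16. Since 17 = 16 + 1, 9^17 ≡ 16·9: 16·9 = 144 ≡ 33. So 9^17 ≡ 33 (mod 37).
Hence f⁻¹(9) = 33.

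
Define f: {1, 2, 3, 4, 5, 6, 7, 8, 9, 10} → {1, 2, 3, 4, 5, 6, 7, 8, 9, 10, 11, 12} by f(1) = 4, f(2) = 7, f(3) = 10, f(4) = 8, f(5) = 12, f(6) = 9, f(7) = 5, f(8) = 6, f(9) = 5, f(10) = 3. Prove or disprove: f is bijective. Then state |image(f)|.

9

f(7) = 5 = f(9) with 7 ≠ 9, so f is not injective, hence not bijective.
The image of f is {3, 4, 5, 6, 7, 8, 9, 10, 12}, which has 9 elements.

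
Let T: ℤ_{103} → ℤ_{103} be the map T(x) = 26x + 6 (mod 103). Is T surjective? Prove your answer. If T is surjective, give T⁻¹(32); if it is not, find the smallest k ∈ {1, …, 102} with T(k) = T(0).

1

By definition, T is surjective if every y in the codomain equals T(x) for some x in the domain.
Since gcd(26, 103) = 1, 26 is invertible modulo 103. Euclid's algorithm: 103 = 3·26 + 25, 26 = 1·25 + 1; back-substituting gives 1 = 4·26 − 1·103, so 26⁻¹ ≡ 4 (mod 103).
For any y ∈ ℤ_{103}, x = 4(y − 6) mod 103 satisfies T(x) = 26·4(y − 6) + 6 ≡ y (since 26·4 ≡ 1 mod 103). So every y has a preimage.
So T is surjective.
Since T is surjective, we find T⁻¹(32): we need 26x ≡ 32 − 6 ≡ 26 (mod 103). Using 26⁻¹ = 4: x ≡ 4·26 = 104 = 1·103 + 1, so x = 1.
Check: T(1) = 26·1 + 6 = 32 ≡ 32 (mod 103).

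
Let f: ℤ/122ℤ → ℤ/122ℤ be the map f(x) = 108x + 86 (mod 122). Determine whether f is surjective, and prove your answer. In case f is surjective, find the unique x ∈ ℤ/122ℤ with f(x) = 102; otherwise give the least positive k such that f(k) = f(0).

Recall: f is surjective if every y in the codomain equals f(x) for some x in the domain.
Since gcd(108, 122) = 2, we have 108x ≡ 0 (mod 2) for all x, so f(x) ≡ 0 (mod 2).
But 1 ≢ 0 (mod 2), so 1 ∈ ℤ/122ℤ has no preimage. Therefore f is not surjective.
Since f is not surjective, we find the least positive k with f(k) = f(0): this means 108k ≡ 0 (mod 122), i.e. 122 ∣ 108k. Since gcd(108, 122) = 2, dividing through by 2 this holds exactly when 61 ∣ 54k, and as gcd(54, 61) = 1, exactly when 61 ∣ k.
The smallest positive such k is 61.

61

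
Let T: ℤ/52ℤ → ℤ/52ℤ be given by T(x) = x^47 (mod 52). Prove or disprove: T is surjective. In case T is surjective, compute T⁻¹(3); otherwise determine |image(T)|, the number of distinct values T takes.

T(0) = 0^47 = 0.
T(26): Repeated squaring mod 52: 26^1 ≡ 26, 26^2 ≡ 26² = 676 ≡ 0, 26^4 ≡ 0² = 0, 26^8 ≡ 0² = 0, 26^16 ≡ 0² = 0, 26^32 ≡ 0² = 0. Since 47 = 32 + 8 + 4 + 2 + 1, 26^47 ≡ 0·0·0·0·26: 0·0 = 0, then 0·0 = 0, then 0·0 = 0, then 0·26 = 0. So 26^47 ≡ 0 (mod 52).
So T(0) = T(26) = 0 while 0 ≠ 26, so T is not injective.
A non-injective map from the 52-element set ℤ/52ℤ to itself takes at most 51 distinct values, so it cannot be surjective. Thus T is not surjective.
Since T is not surjective, we determine |image(T)|. Computing x^47 mod 52 for each x (by repeated squaring, reducing mod 52 at every step), the values T(0), T(1), …, T(51) are: 0, 1, 20, 35, 36, 21, 24, 15, 44, 29, 4, 19, 12, 13, 40, 7, 48, 49, 8, 11, 28, 5, 16, 43, 32, 25, 0, 27, 20, 9, 36, 47, 24, 41, 44, 3, 4, 45, 12, 39, 40, 33, 48, 23, 8, 37, 28, 31, 16, 17, 32, 51.
The distinct values are {0, 1, 3, 4, 5, 7, 8, 9, 11, 12, 13, 15, 16, 17, 19, 20, 21, 23, 24, 25, 27, 28, 29, 31, 32, 33, 35, 36, 37, 39, 40, 41, 43, 44, 45, 47, 48, 49, 51}; there are 39 of them.

39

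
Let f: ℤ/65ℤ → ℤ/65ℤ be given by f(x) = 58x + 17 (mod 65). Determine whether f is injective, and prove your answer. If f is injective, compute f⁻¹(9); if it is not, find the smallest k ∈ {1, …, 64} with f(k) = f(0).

29

Suppose f(s) = f(t) in ℤ/65ℤ. Then 58s + 17 ≡ 58t + 17 (mod 65), hence 58(s − t) ≡ 0 (mod 65).
Since gcd(58, 65) = 1, 58 is invertible modulo 65, thus s − t ≡ 0 (mod 65), i.e. s = t.
So f is injective.
We now compute 58⁻¹ mod 65 explicitly. Euclid's algorithm: 65 = 1·58 + 7, 58 = 8·7 + 2, 7 = 3·2 + 1; back-substituting gives 1 = 37·58 − 33·65, so 58⁻¹ ≡ 37 (mod 65).
Since f is injective, we compute f⁻¹(9): solve 58x + 17 ≡ 9 (mod 65), i.e. 58x ≡ 57 (mod 65).
Multiplying by 58⁻¹ = 37 gives x ≡ 37·57 = 2109 = 32·65 + 29 ≡ 29 (mod 65).
Check: f(29) = 58·29 + 17 = 1699 = 26·65 + 9 ≡ 9 (mod 65).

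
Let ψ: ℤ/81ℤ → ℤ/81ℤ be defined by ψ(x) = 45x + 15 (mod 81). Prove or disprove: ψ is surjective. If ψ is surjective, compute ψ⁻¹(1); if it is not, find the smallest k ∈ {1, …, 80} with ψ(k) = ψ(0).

Since gcd(45, 81) = 9, we have 45x ≡ 0 (mod 9) for all x, so ψ(x) ≡ 6 (mod 9).
But 0 ≢ 6 (mod 9), so 0 ∈ ℤ/81ℤ has no preimage. Thus ψ is not surjective.
Since ψ is not surjective, we find the least positive k with ψ(k) = ψ(0): this means 45k ≡ 0 (mod 81), i.e. 81 ∣ 45k. Since gcd(45, 81) = 9, dividing through by 9 this holds exactly when 9 ∣ 5k, and as gcd(5, 9) = 1, exactly when 9 ∣ k.
The smallest positive such k is 9.

9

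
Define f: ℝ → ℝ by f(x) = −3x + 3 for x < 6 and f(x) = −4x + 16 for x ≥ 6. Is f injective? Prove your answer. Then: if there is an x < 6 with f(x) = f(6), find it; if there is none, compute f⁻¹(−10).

11/3

Both pieces are strictly decreasing (slopes −3 and −4), so each is injective on its own interval.
The left piece maps (−∞, 6) onto (−15, ∞); the right piece maps [6, ∞) onto (−∞, −8].
These images overlap. In particular f(6) = −8 (right piece), and solving −3x + 3 = −8 on the left piece gives x = 11/3 < 6.
So f(11/3) = f(6) with 11/3 ≠ 6, and f is not injective. This x = 11/3 is the requested value below 6.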